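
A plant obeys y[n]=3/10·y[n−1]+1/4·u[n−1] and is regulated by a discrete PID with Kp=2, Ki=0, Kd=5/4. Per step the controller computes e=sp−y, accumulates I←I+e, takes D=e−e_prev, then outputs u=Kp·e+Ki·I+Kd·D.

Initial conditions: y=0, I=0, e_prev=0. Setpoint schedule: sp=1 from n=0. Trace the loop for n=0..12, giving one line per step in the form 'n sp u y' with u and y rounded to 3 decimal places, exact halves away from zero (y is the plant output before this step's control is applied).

0 1 3.250 0.000
1 1 -0.641 0.813
2 1 2.744 0.084
3 1 -0.206 0.711
4 1 2.363 0.162
5 1 0.124 0.639
6 1 2.075 0.223
7 1 0.375 0.586
8 1 1.856 0.270
9 1 0.566 0.545
10 1 1.690 0.305
11 1 0.711 0.514
12 1 1.564 0.332

(exact arithmetic carried between steps; '≈' marks a value shown rounded to 6 d.p. or computed from one; I and e_prev carry over from the previous line; the table rounds u and y to 3 d.p., halves away from zero)
n=0: y=0, sp=1, e=sp−y=1; I=1, D=e−e_prev=1; u=2·1+0·1+5/4·1=3.25; next y=3/10·0+1/4·3.25=0.8125
n=1: y=0.8125, sp=1, e=sp−y=0.1875; I=1.1875, D=e−e_prev=-0.8125; u=2·0.1875+0·1.1875+5/4·(-0.8125)=-0.640625; next y=3/10·0.8125+1/4·(-0.640625)≈0.083594
n=2: y≈0.083594, sp=1, e=sp−y≈0.916406; I≈2.103906, D=e−e_prev≈0.728906; u=2·0.916406+0·2.103906+5/4·0.728906≈2.743945; next y=3/10·0.083594+1/4·2.743945≈0.711064
n=3: y≈0.711064, sp=1, e=sp−y≈0.288936; I≈2.392842, D=e−e_prev≈-0.627471; u=2·0.288936+0·2.392842+5/4·(-0.627471)≈-0.206467; next y=3/10·0.711064+1/4·(-0.206467)≈0.161703
n=4: y≈0.161703, sp=1, e=sp−y≈0.838297; I≈3.231139, D=e−e_prev≈0.549362; u=2·0.838297+0·3.231139+5/4·0.549362≈2.363297; next y=3/10·0.161703+1/4·2.363297≈0.639335
n=5: y≈0.639335, sp=1, e=sp−y≈0.360665; I≈3.591804, D=e−e_prev≈-0.477633; u=2·0.360665+0·3.591804+5/4·(-0.477633)≈0.124289; next y=3/10·0.639335+1/4·0.124289≈0.222873
n=6: y≈0.222873, sp=1, e=sp−y≈0.777127; I≈4.368931, D=e−e_prev≈0.416462; u=2·0.777127+0·4.368931+5/4·0.416462≈2.074832; next y=3/10·0.222873+1/4·2.074832≈0.585570
n=7: y≈0.585570, sp=1, e=sp−y≈0.414430; I≈4.783361, D=e−e_prev≈-0.362697; u=2·0.414430+0·4.783361+5/4·(-0.362697)≈0.375489; next y=3/10·0.585570+1/4·0.375489≈0.269543
n=8: y≈0.269543, sp=1, e=sp−y≈0.730457; I≈5.513818, D=e−e_prev≈0.316027; u=2·0.730457+0·5.513818+5/4·0.316027≈1.855947; next y=3/10·0.269543+1/4·1.855947≈0.544850
n=9: y≈0.544850, sp=1, e=sp−y≈0.455150; I≈5.968969, D=e−e_prev≈-0.275307; u=2·0.455150+0·5.968969+5/4·(-0.275307)≈0.566167; next y=3/10·0.544850+1/4·0.566167≈0.304997
n=10: y≈0.304997, sp=1, e=sp−y≈0.695003; I≈6.663972, D=e−e_prev≈0.239853; u=2·0.695003+0·6.663972+5/4·0.239853≈1.689823; next y=3/10·0.304997+1/4·1.689823≈0.513955
n=11: y≈0.513955, sp=1, e=sp−y≈0.486045; I≈7.150017, D=e−e_prev≈-0.208958; u=2·0.486045+0·7.150017+5/4·(-0.208958)≈0.710893; next y=3/10·0.513955+1/4·0.710893≈0.331910
n=12: y≈0.331910, sp=1, e=sp−y≈0.668090; I≈7.818107, D=e−e_prev≈0.182045; u=2·0.668090+0·7.818107+5/4·0.182045≈1.563737; next y=3/10·0.331910+1/4·1.563737≈0.490507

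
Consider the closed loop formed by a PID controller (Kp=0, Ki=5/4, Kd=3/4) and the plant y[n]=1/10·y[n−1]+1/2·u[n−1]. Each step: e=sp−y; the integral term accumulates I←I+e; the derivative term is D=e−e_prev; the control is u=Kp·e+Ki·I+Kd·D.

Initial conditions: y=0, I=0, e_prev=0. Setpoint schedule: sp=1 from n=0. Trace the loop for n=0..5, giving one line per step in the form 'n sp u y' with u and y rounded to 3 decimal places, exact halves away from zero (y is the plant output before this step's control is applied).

(exact arithmetic carried between steps; '≈' marks a value shown rounded to 6 d.p. or computed from one; I and e_prev carry over from the previous line; the table rounds u and y to 3 d.p., halves away from zero)
n=0: y=0, sp=1, e=sp−y=1; I=1, D=e−e_prev=1; u=0·1+5/4·1+3/4·1=2; next y=1/10·0+1/2·2=1
n=1: y=1, sp=1, e=sp−y=0; I=1, D=e−e_prev=-1; u=0·0+5/4·1+3/4·(-1)=0.5; next y=1/10·1+1/2·0.5=0.35
n=2: y=0.35, sp=1, e=sp−y=0.65; I=1.65, D=e−e_prev=0.65; u=0·0.65+5/4·1.65+3/4·0.65=2.55; next y=1/10·0.35+1/2·2.55=1.31
n=3: y=1.31, sp=1, e=sp−y=-0.31; I=1.34, D=e−e_prev=-0.96; u=0·(-0.31)+5/4·1.34+3/4·(-0.96)=0.955; next y=1/10·1.31+1/2·0.955=0.6085
n=4: y=0.6085, sp=1, e=sp−y=0.3915; I=1.7315, D=e−e_prev=0.7015; u=0·0.3915+5/4·1.7315+3/4·0.7015=2.6905; next y=1/10·0.6085+1/2·2.6905=1.4061
n=5: y=1.4061, sp=1, e=sp−y=-0.4061; I=1.3254, D=e−e_prev=-0.7976; u=0·(-0.4061)+5/4·1.3254+3/4·(-0.7976)=1.05855; next y=1/10·1.4061+1/2·1.05855=0.669885

0 1 2.000 0.000
1 1 0.500 1.000
2 1 2.550 0.350
3 1 0.955 1.310
4 1 2.691 0.609
5 1 1.059 1.406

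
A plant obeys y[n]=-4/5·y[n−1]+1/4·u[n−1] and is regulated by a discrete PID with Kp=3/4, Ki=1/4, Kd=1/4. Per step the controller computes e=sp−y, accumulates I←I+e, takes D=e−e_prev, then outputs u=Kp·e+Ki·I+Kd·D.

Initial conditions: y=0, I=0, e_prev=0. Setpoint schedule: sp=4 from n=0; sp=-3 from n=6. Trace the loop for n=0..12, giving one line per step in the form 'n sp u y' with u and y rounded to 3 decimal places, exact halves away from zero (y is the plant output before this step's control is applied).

0 4 5.000 0.000
1 4 3.438 1.250
2 4 6.176 -0.141
3 4 4.617 1.656
4 4 7.936 -0.171
5 4 5.658 2.121
6 -3 0.954 -0.282
7 -3 0.491 0.464
8 -3 0.703 -0.249
9 -3 -0.943 0.375
10 -3 -0.493 -0.535
11 -3 -2.387 0.305
12 -3 -1.571 -0.841

(exact arithmetic carried between steps; '≈' marks a value shown rounded to 6 d.p. or computed from one; I and e_prev carry over from the previous line; the table rounds u and y to 3 d.p., halves away from zero)
n=0: y=0, sp=4, e=sp−y=4; I=4, D=e−e_prev=4; u=3/4·4+1/4·4+1/4·4=5; next y=-4/5·0+1/4·5=1.25
n=1: y=1.25, sp=4, e=sp−y=2.75; I=6.75, D=e−e_prev=-1.25; u=3/4·2.75+1/4·6.75+1/4·(-1.25)=3.4375; next y=-4/5·1.25+1/4·3.4375=-0.140625
n=2: y=-0.140625, sp=4, e=sp−y=4.140625; I=10.890625, D=e−e_prev=1.390625; u=3/4·4.140625+1/4·10.890625+1/4·1.390625≈6.175781; next y=-4/5·(-0.140625)+1/4·6.175781≈1.656445
n=3: y≈1.656445, sp=4, e=sp−y≈2.343555; I≈13.234180, D=e−e_prev≈-1.797070; u=3/4·2.343555+1/4·13.234180+1/4·(-1.797070)≈4.616943; next y=-4/5·1.656445+1/4·4.616943≈-0.170920
n=4: y≈-0.170920, sp=4, e=sp−y≈4.170920; I≈17.405100, D=e−e_prev≈1.827366; u=3/4·4.170920+1/4·17.405100+1/4·1.827366≈7.936307; next y=-4/5·(-0.170920)+1/4·7.936307≈2.120813
n=5: y≈2.120813, sp=4, e=sp−y≈1.879187; I≈19.284287, D=e−e_prev≈-2.291733; u=3/4·1.879187+1/4·19.284287+1/4·(-2.291733)≈5.657529; next y=-4/5·2.120813+1/4·5.657529≈-0.282268
n=6: y≈-0.282268, sp=-3, e=sp−y≈-2.717732; I≈16.566555, D=e−e_prev≈-4.596919; u=3/4·(-2.717732)+1/4·16.566555+1/4·(-4.596919)≈0.954110; next y=-4/5·(-0.282268)+1/4·0.954110≈0.464342
n=7: y≈0.464342, sp=-3, e=sp−y≈-3.464342; I≈13.102213, D=e−e_prev≈-0.746610; u=3/4·(-3.464342)+1/4·13.102213+1/4·(-0.746610)≈0.490644; next y=-4/5·0.464342+1/4·0.490644≈-0.248813
n=8: y≈-0.248813, sp=-3, e=sp−y≈-2.751187; I≈10.351026, D=e−e_prev≈0.713155; u=3/4·(-2.751187)+1/4·10.351026+1/4·0.713155≈0.702655; next y=-4/5·(-0.248813)+1/4·0.702655≈0.374714
n=9: y≈0.374714, sp=-3, e=sp−y≈-3.374714; I≈6.976312, D=e−e_prev≈-0.623527; u=3/4·(-3.374714)+1/4·6.976312+1/4·(-0.623527)≈-0.942839; next y=-4/5·0.374714+1/4·(-0.942839)≈-0.535481
n=10: y≈-0.535481, sp=-3, e=sp−y≈-2.464519; I≈4.511793, D=e−e_prev≈0.910195; u=3/4·(-2.464519)+1/4·4.511793+1/4·0.910195≈-0.492892; next y=-4/5·(-0.535481)+1/4·(-0.492892)≈0.305162
n=11: y≈0.305162, sp=-3, e=sp−y≈-3.305162; I≈1.206631, D=e−e_prev≈-0.840642; u=3/4·(-3.305162)+1/4·1.206631+1/4·(-0.840642)≈-2.387374; next y=-4/5·0.305162+1/4·(-2.387374)≈-0.840973
n=12: y≈-0.840973, sp=-3, e=sp−y≈-2.159027; I≈-0.952396, D=e−e_prev≈1.146134; u=3/4·(-2.159027)+1/4·(-0.952396)+1/4·1.146134≈-1.570836; next y=-4/5·(-0.840973)+1/4·(-1.570836)≈0.280069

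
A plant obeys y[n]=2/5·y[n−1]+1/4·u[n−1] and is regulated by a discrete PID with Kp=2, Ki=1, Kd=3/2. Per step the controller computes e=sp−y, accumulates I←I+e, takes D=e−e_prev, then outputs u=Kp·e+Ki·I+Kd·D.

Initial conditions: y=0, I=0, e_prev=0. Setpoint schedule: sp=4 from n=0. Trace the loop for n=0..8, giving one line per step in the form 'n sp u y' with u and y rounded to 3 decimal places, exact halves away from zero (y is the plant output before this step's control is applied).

0 4 18.000 0.000
1 4 -4.250 4.500
2 4 18.931 0.738
3 4 -2.756 5.028
4 4 19.327 1.322
5 4 -1.727 5.361
6 4 19.387 1.712
7 4 -0.984 5.532
8 4 19.256 1.967

(exact arithmetic carried between steps; '≈' marks a value shown rounded to 6 d.p. or computed from one; I and e_prev carry over from the previous line; the table rounds u and y to 3 d.p., halves away from zero)
n=0: y=0, sp=4, e=sp−y=4; I=4, D=e−e_prev=4; u=2·4+1·4+3/2·4=18; next y=2/5·0+1/4·18=4.5
n=1: y=4.5, sp=4, e=sp−y=-0.5; I=3.5, D=e−e_prev=-4.5; u=2·(-0.5)+1·3.5+3/2·(-4.5)=-4.25; next y=2/5·4.5+1/4·(-4.25)=0.7375
n=2: y=0.7375, sp=4, e=sp−y=3.2625; I=6.7625, D=e−e_prev=3.7625; u=2·3.2625+1·6.7625+3/2·3.7625=18.93125; next y=2/5·0.7375+1/4·18.93125≈5.027813
n=3: y≈5.027813, sp=4, e=sp−y≈-1.027813; I≈5.734688, D=e−e_prev≈-4.290313; u=2·(-1.027813)+1·5.734688+3/2·(-4.290313)≈-2.756406; next y=2/5·5.027813+1/4·(-2.756406)≈1.322023
n=4: y≈1.322023, sp=4, e=sp−y≈2.677977; I≈8.412664, D=e−e_prev≈3.705789; u=2·2.677977+1·8.412664+3/2·3.705789≈19.327301; next y=2/5·1.322023+1/4·19.327301≈5.360635
n=5: y≈5.360635, sp=4, e=sp−y≈-1.360635; I≈7.052029, D=e−e_prev≈-4.038611; u=2·(-1.360635)+1·7.052029+3/2·(-4.038611)≈-1.727156; next y=2/5·5.360635+1/4·(-1.727156)≈1.712465
n=6: y≈1.712465, sp=4, e=sp−y≈2.287535; I≈9.339565, D=e−e_prev≈3.648170; u=2·2.287535+1·9.339565+3/2·3.648170≈19.386890; next y=2/5·1.712465+1/4·19.386890≈5.531708
n=7: y≈5.531708, sp=4, e=sp−y≈-1.531708; I≈7.807856, D=e−e_prev≈-3.819244; u=2·(-1.531708)+1·7.807856+3/2·(-3.819244)≈-0.984426; next y=2/5·5.531708+1/4·(-0.984426)≈1.966577
n=8: y≈1.966577, sp=4, e=sp−y≈2.033423; I≈9.841279, D=e−e_prev≈3.565132; u=2·2.033423+1·9.841279+3/2·3.565132≈19.255823; next y=2/5·1.966577+1/4·19.255823≈5.600587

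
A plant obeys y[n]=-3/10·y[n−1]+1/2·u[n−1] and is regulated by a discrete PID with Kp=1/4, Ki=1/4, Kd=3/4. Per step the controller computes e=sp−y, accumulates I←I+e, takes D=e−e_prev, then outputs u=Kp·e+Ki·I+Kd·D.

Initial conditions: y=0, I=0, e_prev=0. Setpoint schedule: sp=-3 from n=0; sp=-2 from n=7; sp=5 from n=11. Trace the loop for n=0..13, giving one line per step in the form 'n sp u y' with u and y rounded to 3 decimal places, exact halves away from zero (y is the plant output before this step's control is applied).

0 -3 -3.750 0.000
1 -3 0.094 -1.875
2 -3 -4.699 0.609
3 -3 0.189 -2.532
4 -3 -6.518 0.854
5 -3 0.520 -3.515
6 -3 -8.665 1.315
7 -2 2.681 -4.727
8 -2 -11.275 2.758
9 -2 4.679 -6.465
10 -2 -14.553 4.279
11 5 16.734 -8.560
12 5 -19.124 10.935
13 5 23.736 -12.843

(exact arithmetic carried between steps; '≈' marks a value shown rounded to 6 d.p. or computed from one; I and e_prev carry over from the previous line; the table rounds u and y to 3 d.p., halves away from zero)
n=0: y=0, sp=-3, e=sp−y=-3; I=-3, D=e−e_prev=-3; u=1/4·(-3)+1/4·(-3)+3/4·(-3)=-3.75; next y=-3/10·0+1/2·(-3.75)=-1.875
n=1: y=-1.875, sp=-3, e=sp−y=-1.125; I=-4.125, D=e−e_prev=1.875; u=1/4·(-1.125)+1/4·(-4.125)+3/4·1.875=0.09375; next y=-3/10·(-1.875)+1/2·0.09375=0.609375
n=2: y=0.609375, sp=-3, e=sp−y=-3.609375; I=-7.734375, D=e−e_prev=-2.484375; u=1/4·(-3.609375)+1/4·(-7.734375)+3/4·(-2.484375)≈-4.699219; next y=-3/10·0.609375+1/2·(-4.699219)≈-2.532422
n=3: y≈-2.532422, sp=-3, e=sp−y≈-0.467578; I≈-8.201953, D=e−e_prev≈3.141797; u=1/4·(-0.467578)+1/4·(-8.201953)+3/4·3.141797≈0.188965; next y=-3/10·(-2.532422)+1/2·0.188965≈0.854209
n=4: y≈0.854209, sp=-3, e=sp−y≈-3.854209; I≈-12.056162, D=e−e_prev≈-3.386631; u=1/4·(-3.854209)+1/4·(-12.056162)+3/4·(-3.386631)≈-6.517566; next y=-3/10·0.854209+1/2·(-6.517566)≈-3.515046
n=5: y≈-3.515046, sp=-3, e=sp−y≈0.515046; I≈-11.541116, D=e−e_prev≈4.369255; u=1/4·0.515046+1/4·(-11.541116)+3/4·4.369255≈0.520423; next y=-3/10·(-3.515046)+1/2·0.520423≈1.314725
n=6: y≈1.314725, sp=-3, e=sp−y≈-4.314725; I≈-15.855842, D=e−e_prev≈-4.829771; u=1/4·(-4.314725)+1/4·(-15.855842)+3/4·(-4.829771)≈-8.664970; next y=-3/10·1.314725+1/2·(-8.664970)≈-4.726903
n=7: y≈-4.726903, sp=-2, e=sp−y≈2.726903; I≈-13.128939, D=e−e_prev≈7.041628; u=1/4·2.726903+1/4·(-13.128939)+3/4·7.041628≈2.680712; next y=-3/10·(-4.726903)+1/2·2.680712≈2.758427
n=8: y≈2.758427, sp=-2, e=sp−y≈-4.758427; I≈-17.887366, D=e−e_prev≈-7.485329; u=1/4·(-4.758427)+1/4·(-17.887366)+3/4·(-7.485329)≈-11.275445; next y=-3/10·2.758427+1/2·(-11.275445)≈-6.465251
n=9: y≈-6.465251, sp=-2, e=sp−y≈4.465251; I≈-13.422115, D=e−e_prev≈9.223677; u=1/4·4.465251+1/4·(-13.422115)+3/4·9.223677≈4.678542; next y=-3/10·(-6.465251)+1/2·4.678542≈4.278846
n=10: y≈4.278846, sp=-2, e=sp−y≈-6.278846; I≈-19.700961, D=e−e_prev≈-10.744097; u=1/4·(-6.278846)+1/4·(-19.700961)+3/4·(-10.744097)≈-14.553024; next y=-3/10·4.278846+1/2·(-14.553024)≈-8.560166
n=11: y≈-8.560166, sp=5, e=sp−y≈13.560166; I≈-6.140795, D=e−e_prev≈19.839012; u=1/4·13.560166+1/4·(-6.140795)+3/4·19.839012≈16.734102; next y=-3/10·(-8.560166)+1/2·16.734102≈10.935101
n=12: y≈10.935101, sp=5, e=sp−y≈-5.935101; I≈-12.075896, D=e−e_prev≈-19.495267; u=1/4·(-5.935101)+1/4·(-12.075896)+3/4·(-19.495267)≈-19.124199; next y=-3/10·10.935101+1/2·(-19.124199)≈-12.842630
n=13: y≈-12.842630, sp=5, e=sp−y≈17.842630; I≈5.766734, D=e−e_prev≈23.777730; u=1/4·17.842630+1/4·5.766734+3/4·23.777730≈23.735639; next y=-3/10·(-12.842630)+1/2·23.735639≈15.720608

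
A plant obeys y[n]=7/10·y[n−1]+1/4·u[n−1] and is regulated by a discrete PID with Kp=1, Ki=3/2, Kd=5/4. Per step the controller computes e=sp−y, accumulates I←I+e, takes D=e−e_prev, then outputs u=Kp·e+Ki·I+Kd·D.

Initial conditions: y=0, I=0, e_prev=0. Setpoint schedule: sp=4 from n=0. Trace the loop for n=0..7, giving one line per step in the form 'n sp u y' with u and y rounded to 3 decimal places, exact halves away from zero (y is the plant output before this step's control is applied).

0 4 15.000 0.000
1 4 1.938 3.750
2 4 9.402 3.109
3 4 4.621 4.527
4 4 6.363 4.324
5 4 4.522 4.618
6 4 4.918 4.363
7 4 4.353 4.284

(exact arithmetic carried between steps; '≈' marks a value shown rounded to 6 d.p. or computed from one; I and e_prev carry over from the previous line; the table rounds u and y to 3 d.p., halves away from zero)
n=0: y=0, sp=4, e=sp−y=4; I=4, D=e−e_prev=4; u=1·4+3/2·4+5/4·4=15; next y=7/10·0+1/4·15=3.75
n=1: y=3.75, sp=4, e=sp−y=0.25; I=4.25, D=e−e_prev=-3.75; u=1·0.25+3/2·4.25+5/4·(-3.75)=1.9375; next y=7/10·3.75+1/4·1.9375=3.109375
n=2: y=3.109375, sp=4, e=sp−y=0.890625; I=5.140625, D=e−e_prev=0.640625; u=1·0.890625+3/2·5.140625+5/4·0.640625≈9.402344; next y=7/10·3.109375+1/4·9.402344≈4.527148
n=3: y≈4.527148, sp=4, e=sp−y≈-0.527148; I≈4.613477, D=e−e_prev≈-1.417773; u=1·(-0.527148)+3/2·4.613477+5/4·(-1.417773)≈4.620850; next y=7/10·4.527148+1/4·4.620850≈4.324216
n=4: y≈4.324216, sp=4, e=sp−y≈-0.324216; I≈4.289260, D=e−e_prev≈0.202932; u=1·(-0.324216)+3/2·4.289260+5/4·0.202932≈6.363339; next y=7/10·4.324216+1/4·6.363339≈4.617786
n=5: y≈4.617786, sp=4, e=sp−y≈-0.617786; I≈3.671474, D=e−e_prev≈-0.293570; u=1·(-0.617786)+3/2·3.671474+5/4·(-0.293570)≈4.522462; next y=7/10·4.617786+1/4·4.522462≈4.363066
n=6: y≈4.363066, sp=4, e=sp−y≈-0.363066; I≈3.308408, D=e−e_prev≈0.254720; u=1·(-0.363066)+3/2·3.308408+5/4·0.254720≈4.917946; next y=7/10·4.363066+1/4·4.917946≈4.283633
n=7: y≈4.283633, sp=4, e=sp−y≈-0.283633; I≈3.024775, D=e−e_prev≈0.079433; u=1·(-0.283633)+3/2·3.024775+5/4·0.079433≈4.352822; next y=7/10·4.283633+1/4·4.352822≈4.086748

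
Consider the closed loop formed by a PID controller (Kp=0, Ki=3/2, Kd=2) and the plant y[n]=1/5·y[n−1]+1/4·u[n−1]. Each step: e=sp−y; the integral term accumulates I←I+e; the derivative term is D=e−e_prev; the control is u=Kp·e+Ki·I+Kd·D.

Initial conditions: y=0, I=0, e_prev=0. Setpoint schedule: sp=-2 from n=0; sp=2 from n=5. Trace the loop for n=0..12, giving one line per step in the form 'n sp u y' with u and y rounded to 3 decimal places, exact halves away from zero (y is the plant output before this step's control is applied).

(exact arithmetic carried between steps; '≈' marks a value shown rounded to 6 d.p. or computed from one; I and e_prev carry over from the previous line; the table rounds u and y to 3 d.p., halves away from zero)
n=0: y=0, sp=-2, e=sp−y=-2; I=-2, D=e−e_prev=-2; u=0·(-2)+3/2·(-2)+2·(-2)=-7; next y=1/5·0+1/4·(-7)=-1.75
n=1: y=-1.75, sp=-2, e=sp−y=-0.25; I=-2.25, D=e−e_prev=1.75; u=0·(-0.25)+3/2·(-2.25)+2·1.75=0.125; next y=1/5·(-1.75)+1/4·0.125=-0.31875
n=2: y=-0.31875, sp=-2, e=sp−y=-1.68125; I=-3.93125, D=e−e_prev=-1.43125; u=0·(-1.68125)+3/2·(-3.93125)+2·(-1.43125)=-8.759375; next y=1/5·(-0.31875)+1/4·(-8.759375)≈-2.253594
n=3: y≈-2.253594, sp=-2, e=sp−y≈0.253594; I≈-3.677656, D=e−e_prev≈1.934844; u=0·0.253594+3/2·(-3.677656)+2·1.934844≈-1.646797; next y=1/5·(-2.253594)+1/4·(-1.646797)≈-0.862418
n=4: y≈-0.862418, sp=-2, e=sp−y≈-1.137582; I≈-4.815238, D=e−e_prev≈-1.391176; u=0·(-1.137582)+3/2·(-4.815238)+2·(-1.391176)≈-10.005209; next y=1/5·(-0.862418)+1/4·(-10.005209)≈-2.673786
n=5: y≈-2.673786, sp=2, e=sp−y≈4.673786; I≈-0.141452, D=e−e_prev≈5.811368; u=0·4.673786+3/2·(-0.141452)+2·5.811368≈11.410557; next y=1/5·(-2.673786)+1/4·11.410557≈2.317882
n=6: y≈2.317882, sp=2, e=sp−y≈-0.317882; I≈-0.459335, D=e−e_prev≈-4.991668; u=0·(-0.317882)+3/2·(-0.459335)+2·(-4.991668)≈-10.672338; next y=1/5·2.317882+1/4·(-10.672338)≈-2.204508
n=7: y≈-2.204508, sp=2, e=sp−y≈4.204508; I≈3.745173, D=e−e_prev≈4.522390; u=0·4.204508+3/2·3.745173+2·4.522390≈14.662540; next y=1/5·(-2.204508)+1/4·14.662540≈3.224734
n=8: y≈3.224734, sp=2, e=sp−y≈-1.224734; I≈2.520440, D=e−e_prev≈-5.429242; u=0·(-1.224734)+3/2·2.520440+2·(-5.429242)≈-7.077823; next y=1/5·3.224734+1/4·(-7.077823)≈-1.124509
n=9: y≈-1.124509, sp=2, e=sp−y≈3.124509; I≈5.644949, D=e−e_prev≈4.349243; u=0·3.124509+3/2·5.644949+2·4.349243≈17.165909; next y=1/5·(-1.124509)+1/4·17.165909≈4.066575
n=10: y≈4.066575, sp=2, e=sp−y≈-2.066575; I≈3.578374, D=e−e_prev≈-5.191084; u=0·(-2.066575)+3/2·3.578374+2·(-5.191084)≈-5.014608; next y=1/5·4.066575+1/4·(-5.014608)≈-0.440337
n=11: y≈-0.440337, sp=2, e=sp−y≈2.440337; I≈6.018711, D=e−e_prev≈4.506912; u=0·2.440337+3/2·6.018711+2·4.506912≈18.041891; next y=1/5·(-0.440337)+1/4·18.041891≈4.422405
n=12: y≈4.422405, sp=2, e=sp−y≈-2.422405; I≈3.596305, D=e−e_prev≈-4.862742; u=0·(-2.422405)+3/2·3.596305+2·(-4.862742)≈-4.331027; next y=1/5·4.422405+1/4·(-4.331027)≈-0.198276

0 -2 -7.000 0.000
1 -2 0.125 -1.750
2 -2 -8.759 -0.319
3 -2 -1.647 -2.254
4 -2 -10.005 -0.862
5 2 11.411 -2.674
6 2 -10.672 2.318
7 2 14.663 -2.205
8 2 -7.078 3.225
9 2 17.166 -1.125
10 2 -5.015 4.067
11 2 18.042 -0.440
12 2 -4.331 4.422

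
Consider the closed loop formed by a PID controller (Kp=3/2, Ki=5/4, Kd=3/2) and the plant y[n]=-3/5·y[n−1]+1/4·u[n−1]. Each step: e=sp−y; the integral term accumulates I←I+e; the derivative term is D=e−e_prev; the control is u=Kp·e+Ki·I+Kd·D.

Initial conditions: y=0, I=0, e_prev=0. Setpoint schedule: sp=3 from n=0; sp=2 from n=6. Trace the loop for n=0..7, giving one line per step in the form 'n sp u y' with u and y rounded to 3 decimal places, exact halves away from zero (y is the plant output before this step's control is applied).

(exact arithmetic carried between steps; '≈' marks a value shown rounded to 6 d.p. or computed from one; I and e_prev carry over from the previous line; the table rounds u and y to 3 d.p., halves away from zero)
n=0: y=0, sp=3, e=sp−y=3; I=3, D=e−e_prev=3; u=3/2·3+5/4·3+3/2·3=12.75; next y=-3/5·0+1/4·12.75=3.1875
n=1: y=3.1875, sp=3, e=sp−y=-0.1875; I=2.8125, D=e−e_prev=-3.1875; u=3/2·(-0.1875)+5/4·2.8125+3/2·(-3.1875)=-1.546875; next y=-3/5·3.1875+1/4·(-1.546875)≈-2.299219
n=2: y≈-2.299219, sp=3, e=sp−y≈5.299219; I≈8.111719, D=e−e_prev≈5.486719; u=3/2·5.299219+5/4·8.111719+3/2·5.486719≈26.318555; next y=-3/5·(-2.299219)+1/4·26.318555≈7.959170
n=3: y≈7.959170, sp=3, e=sp−y≈-4.959170; I≈3.152549, D=e−e_prev≈-10.258389; u=3/2·(-4.959170)+5/4·3.152549+3/2·(-10.258389)≈-18.885652; next y=-3/5·7.959170+1/4·(-18.885652)≈-9.496915
n=4: y≈-9.496915, sp=3, e=sp−y≈12.496915; I≈15.649464, D=e−e_prev≈17.456085; u=3/2·12.496915+5/4·15.649464+3/2·17.456085≈64.491329; next y=-3/5·(-9.496915)+1/4·64.491329≈21.820981
n=5: y≈21.820981, sp=3, e=sp−y≈-18.820981; I≈-3.171518, D=e−e_prev≈-31.317896; u=3/2·(-18.820981)+5/4·(-3.171518)+3/2·(-31.317896)≈-79.172713; next y=-3/5·21.820981+1/4·(-79.172713)≈-32.885767
n=6: y≈-32.885767, sp=2, e=sp−y≈34.885767; I≈31.714250, D=e−e_prev≈53.706748; u=3/2·34.885767+5/4·31.714250+3/2·53.706748≈172.531585; next y=-3/5·(-32.885767)+1/4·172.531585≈62.864356
n=7: y≈62.864356, sp=2, e=sp−y≈-60.864356; I≈-29.150107, D=e−e_prev≈-95.750124; u=3/2·(-60.864356)+5/4·(-29.150107)+3/2·(-95.750124)≈-271.359354; next y=-3/5·62.864356+1/4·(-271.359354)≈-105.558452

0 3 12.750 0.000
1 3 -1.547 3.188
2 3 26.319 -2.299
3 3 -18.886 7.959
4 3 64.491 -9.497
5 3 -79.173 21.821
6 2 172.532 -32.886
7 2 -271.359 62.864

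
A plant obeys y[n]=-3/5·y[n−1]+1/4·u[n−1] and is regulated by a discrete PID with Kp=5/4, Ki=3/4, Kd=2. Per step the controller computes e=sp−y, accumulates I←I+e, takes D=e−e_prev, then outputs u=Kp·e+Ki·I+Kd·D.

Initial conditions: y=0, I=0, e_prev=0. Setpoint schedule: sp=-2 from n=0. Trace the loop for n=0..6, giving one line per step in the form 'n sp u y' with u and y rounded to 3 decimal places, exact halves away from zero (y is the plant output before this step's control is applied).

(exact arithmetic carried between steps; '≈' marks a value shown rounded to 6 d.p. or computed from one; I and e_prev carry over from the previous line; the table rounds u and y to 3 d.p., halves away from zero)
n=0: y=0, sp=-2, e=sp−y=-2; I=-2, D=e−e_prev=-2; u=5/4·(-2)+3/4·(-2)+2·(-2)=-8; next y=-3/5·0+1/4·(-8)=-2
n=1: y=-2, sp=-2, e=sp−y=0; I=-2, D=e−e_prev=2; u=5/4·0+3/4·(-2)+2·2=2.5; next y=-3/5·(-2)+1/4·2.5=1.825
n=2: y=1.825, sp=-2, e=sp−y=-3.825; I=-5.825, D=e−e_prev=-3.825; u=5/4·(-3.825)+3/4·(-5.825)+2·(-3.825)=-16.8; next y=-3/5·1.825+1/4·(-16.8)=-5.295
n=3: y=-5.295, sp=-2, e=sp−y=3.295; I=-2.53, D=e−e_prev=7.12; u=5/4·3.295+3/4·(-2.53)+2·7.12=16.46125; next y=-3/5·(-5.295)+1/4·16.46125≈7.292313
n=4: y≈7.292313, sp=-2, e=sp−y≈-9.292313; I≈-11.822313, D=e−e_prev≈-12.587313; u=5/4·(-9.292313)+3/4·(-11.822313)+2·(-12.587313)≈-45.65675; next y=-3/5·7.292313+1/4·(-45.65675)≈-15.789575
n=5: y=-15.789575, sp=-2, e=sp−y=13.789575; I≈1.967263, D=e−e_prev≈23.081888; u=5/4·13.789575+3/4·1.967263+2·23.081888≈64.876191; next y=-3/5·(-15.789575)+1/4·64.876191≈25.692793
n=6: y≈25.692793, sp=-2, e=sp−y≈-27.692793; I≈-25.725530, D=e−e_prev≈-41.482368; u=5/4·(-27.692793)+3/4·(-25.725530)+2·(-41.482368)≈-136.874874; next y=-3/5·25.692793+1/4·(-136.874874)≈-49.634394

0 -2 -8.000 0.000
1 -2 2.500 -2.000
2 -2 -16.800 1.825
3 -2 16.461 -5.295
4 -2 -45.657 7.292
5 -2 64.876 -15.790
6 -2 -136.875 25.693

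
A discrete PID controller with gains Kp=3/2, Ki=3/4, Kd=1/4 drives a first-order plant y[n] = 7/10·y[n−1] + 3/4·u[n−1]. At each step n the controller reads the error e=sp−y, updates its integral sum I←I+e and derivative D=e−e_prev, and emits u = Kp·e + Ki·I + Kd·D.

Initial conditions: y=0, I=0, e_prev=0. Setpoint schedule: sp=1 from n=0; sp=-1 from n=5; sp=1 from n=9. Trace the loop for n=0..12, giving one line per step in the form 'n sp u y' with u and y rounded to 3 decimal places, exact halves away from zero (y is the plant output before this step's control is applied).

0 1 2.500 0.000
1 1 -1.688 1.875
2 1 2.695 0.047
3 1 -2.065 2.054
4 1 3.059 -0.111
5 -1 -7.468 2.217
6 -1 6.866 -4.049
7 -1 -8.325 2.315
8 -1 8.125 -4.623
9 1 -4.594 2.858
10 1 6.140 -1.445
11 1 -5.698 3.594
12 1 6.996 -1.758

(exact arithmetic carried between steps; '≈' marks a value shown rounded to 6 d.p. or computed from one; I and e_prev carry over from the previous line; the table rounds u and y to 3 d.p., halves away from zero)
n=0: y=0, sp=1, e=sp−y=1; I=1, D=e−e_prev=1; u=3/2·1+3/4·1+1/4·1=2.5; next y=7/10·0+3/4·2.5=1.875
n=1: y=1.875, sp=1, e=sp−y=-0.875; I=0.125, D=e−e_prev=-1.875; u=3/2·(-0.875)+3/4·0.125+1/4·(-1.875)=-1.6875; next y=7/10·1.875+3/4·(-1.6875)=0.046875
n=2: y=0.046875, sp=1, e=sp−y=0.953125; I=1.078125, D=e−e_prev=1.828125; u=3/2·0.953125+3/4·1.078125+1/4·1.828125≈2.695313; next y=7/10·0.046875+3/4·2.695313≈2.054297
n=3: y≈2.054297, sp=1, e=sp−y≈-1.054297; I≈0.023828, D=e−e_prev≈-2.007422; u=3/2·(-1.054297)+3/4·0.023828+1/4·(-2.007422)≈-2.065430; next y=7/10·2.054297+3/4·(-2.065430)≈-0.111064
n=4: y≈-0.111064, sp=1, e=sp−y≈1.111064; I≈1.134893, D=e−e_prev≈2.165361; u=3/2·1.111064+3/4·1.134893+1/4·2.165361≈3.059106; next y=7/10·(-0.111064)+3/4·3.059106≈2.216585
n=5: y≈2.216585, sp=-1, e=sp−y≈-3.216585; I≈-2.081692, D=e−e_prev≈-4.327649; u=3/2·(-3.216585)+3/4·(-2.081692)+1/4·(-4.327649)≈-7.468058; next y=7/10·2.216585+3/4·(-7.468058)≈-4.049435
n=6: y≈-4.049435, sp=-1, e=sp−y≈3.049435; I≈0.967742, D=e−e_prev≈6.266019; u=3/2·3.049435+3/4·0.967742+1/4·6.266019≈6.866463; next y=7/10·(-4.049435)+3/4·6.866463≈2.315243
n=7: y≈2.315243, sp=-1, e=sp−y≈-3.315243; I≈-2.347501, D=e−e_prev≈-6.364678; u=3/2·(-3.315243)+3/4·(-2.347501)+1/4·(-6.364678)≈-8.324660; next y=7/10·2.315243+3/4·(-8.324660)≈-4.622825
n=8: y≈-4.622825, sp=-1, e=sp−y≈3.622825; I≈1.275324, D=e−e_prev≈6.938068; u=3/2·3.622825+3/4·1.275324+1/4·6.938068≈8.125247; next y=7/10·(-4.622825)+3/4·8.125247≈2.857958
n=9: y≈2.857958, sp=1, e=sp−y≈-1.857958; I≈-0.582634, D=e−e_prev≈-5.480783; u=3/2·(-1.857958)+3/4·(-0.582634)+1/4·(-5.480783)≈-4.594108; next y=7/10·2.857958+3/4·(-4.594108)≈-1.445011
n=10: y≈-1.445011, sp=1, e=sp−y≈2.445011; I≈1.862377, D=e−e_prev≈4.302969; u=3/2·2.445011+3/4·1.862377+1/4·4.302969≈6.140041; next y=7/10·(-1.445011)+3/4·6.140041≈3.593523
n=11: y≈3.593523, sp=1, e=sp−y≈-2.593523; I≈-0.731146, D=e−e_prev≈-5.038534; u=3/2·(-2.593523)+3/4·(-0.731146)+1/4·(-5.038534)≈-5.698278; next y=7/10·3.593523+3/4·(-5.698278)≈-1.758242
n=12: y≈-1.758242, sp=1, e=sp−y≈2.758242; I≈2.027096, D=e−e_prev≈5.351765; u=3/2·2.758242+3/4·2.027096+1/4·5.351765≈6.995626; next y=7/10·(-1.758242)+3/4·6.995626≈4.015950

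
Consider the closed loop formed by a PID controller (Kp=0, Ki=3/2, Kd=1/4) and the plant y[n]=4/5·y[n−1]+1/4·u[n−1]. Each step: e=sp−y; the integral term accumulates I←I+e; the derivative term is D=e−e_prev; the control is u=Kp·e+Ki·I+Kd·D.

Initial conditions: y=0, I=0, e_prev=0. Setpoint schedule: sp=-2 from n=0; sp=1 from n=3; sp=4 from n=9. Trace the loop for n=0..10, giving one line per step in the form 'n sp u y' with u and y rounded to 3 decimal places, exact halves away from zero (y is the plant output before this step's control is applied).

0 -2 -3.500 0.000
1 -2 -4.469 -0.875
2 -2 -4.726 -1.817
3 1 1.446 -2.635
4 1 4.389 -1.747
5 1 6.200 -0.300
6 1 5.694 1.310
7 1 3.599 2.471
8 1 0.973 2.877
9 4 4.090 2.545
10 4 4.541 3.058

(exact arithmetic carried between steps; '≈' marks a value shown rounded to 6 d.p. or computed from one; I and e_prev carry over from the previous line; the table rounds u and y to 3 d.p., halves away from zero)
n=0: y=0, sp=-2, e=sp−y=-2; I=-2, D=e−e_prev=-2; u=0·(-2)+3/2·(-2)+1/4·(-2)=-3.5; next y=4/5·0+1/4·(-3.5)=-0.875
n=1: y=-0.875, sp=-2, e=sp−y=-1.125; I=-3.125, D=e−e_prev=0.875; u=0·(-1.125)+3/2·(-3.125)+1/4·0.875=-4.46875; next y=4/5·(-0.875)+1/4·(-4.46875)≈-1.817188
n=2: y≈-1.817188, sp=-2, e=sp−y≈-0.182813; I≈-3.307813, D=e−e_prev≈0.942188; u=0·(-0.182813)+3/2·(-3.307813)+1/4·0.942188≈-4.726172; next y=4/5·(-1.817188)+1/4·(-4.726172)≈-2.635293
n=3: y≈-2.635293, sp=1, e=sp−y≈3.635293; I≈0.327480, D=e−e_prev≈3.818105; u=0·3.635293+3/2·0.327480+1/4·3.818105≈1.445747; next y=4/5·(-2.635293)+1/4·1.445747≈-1.746798
n=4: y≈-1.746798, sp=1, e=sp−y≈2.746798; I≈3.074278, D=e−e_prev≈-0.888495; u=0·2.746798+3/2·3.074278+1/4·(-0.888495)≈4.389293; next y=4/5·(-1.746798)+1/4·4.389293≈-0.300115
n=5: y≈-0.300115, sp=1, e=sp−y≈1.300115; I≈4.374393, D=e−e_prev≈-1.446683; u=0·1.300115+3/2·4.374393+1/4·(-1.446683)≈6.199919; next y=4/5·(-0.300115)+1/4·6.199919≈1.309888
n=6: y≈1.309888, sp=1, e=sp−y≈-0.309888; I≈4.064505, D=e−e_prev≈-1.610003; u=0·(-0.309888)+3/2·4.064505+1/4·(-1.610003)≈5.694257; next y=4/5·1.309888+1/4·5.694257≈2.471474
n=7: y≈2.471474, sp=1, e=sp−y≈-1.471474; I≈2.593031, D=e−e_prev≈-1.161587; u=0·(-1.471474)+3/2·2.593031+1/4·(-1.161587)≈3.599149; next y=4/5·2.471474+1/4·3.599149≈2.876967
n=8: y≈2.876967, sp=1, e=sp−y≈-1.876967; I≈0.716064, D=e−e_prev≈-0.405492; u=0·(-1.876967)+3/2·0.716064+1/4·(-0.405492)≈0.972722; next y=4/5·2.876967+1/4·0.972722≈2.544754
n=9: y≈2.544754, sp=4, e=sp−y≈1.455246; I≈2.171310, D=e−e_prev≈3.332213; u=0·1.455246+3/2·2.171310+1/4·3.332213≈4.090018; next y=4/5·2.544754+1/4·4.090018≈3.058308
n=10: y≈3.058308, sp=4, e=sp−y≈0.941692; I≈3.113002, D=e−e_prev≈-0.513554; u=0·0.941692+3/2·3.113002+1/4·(-0.513554)≈4.541114; next y=4/5·3.058308+1/4·4.541114≈3.581925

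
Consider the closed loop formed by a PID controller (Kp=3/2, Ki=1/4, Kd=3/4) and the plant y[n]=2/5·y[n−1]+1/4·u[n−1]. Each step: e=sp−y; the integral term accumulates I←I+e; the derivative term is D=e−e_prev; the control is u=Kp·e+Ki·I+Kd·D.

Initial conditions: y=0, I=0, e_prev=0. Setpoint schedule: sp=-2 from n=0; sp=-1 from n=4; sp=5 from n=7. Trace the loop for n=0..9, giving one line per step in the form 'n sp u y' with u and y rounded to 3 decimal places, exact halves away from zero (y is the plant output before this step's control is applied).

0 -2 -5.000 0.000
1 -2 -0.875 -1.250
2 -2 -3.328 -0.719
3 -2 -2.248 -1.120
4 -1 -0.543 -1.010
5 -1 -2.384 -0.540
6 -1 -1.466 -0.812
7 5 12.982 -0.691
8 5 0.845 2.969
9 5 8.023 1.399

(exact arithmetic carried between steps; '≈' marks a value shown rounded to 6 d.p. or computed from one; I and e_prev carry over from the previous line; the table rounds u and y to 3 d.p., halves away from zero)
n=0: y=0, sp=-2, e=sp−y=-2; I=-2, D=e−e_prev=-2; u=3/2·(-2)+1/4·(-2)+3/4·(-2)=-5; next y=2/5·0+1/4·(-5)=-1.25
n=1: y=-1.25, sp=-2, e=sp−y=-0.75; I=-2.75, D=e−e_prev=1.25; u=3/2·(-0.75)+1/4·(-2.75)+3/4·1.25=-0.875; next y=2/5·(-1.25)+1/4·(-0.875)=-0.71875
n=2: y=-0.71875, sp=-2, e=sp−y=-1.28125; I=-4.03125, D=e−e_prev=-0.53125; u=3/2·(-1.28125)+1/4·(-4.03125)+3/4·(-0.53125)=-3.328125; next y=2/5·(-0.71875)+1/4·(-3.328125)≈-1.119531
n=3: y≈-1.119531, sp=-2, e=sp−y≈-0.880469; I≈-4.911719, D=e−e_prev≈0.400781; u=3/2·(-0.880469)+1/4·(-4.911719)+3/4·0.400781≈-2.248047; next y=2/5·(-1.119531)+1/4·(-2.248047)≈-1.009824
n=4: y≈-1.009824, sp=-1, e=sp−y≈0.009824; I≈-4.901895, D=e−e_prev≈0.890293; u=3/2·0.009824+1/4·(-4.901895)+3/4·0.890293≈-0.543018; next y=2/5·(-1.009824)+1/4·(-0.543018)≈-0.539684
n=5: y≈-0.539684, sp=-1, e=sp−y≈-0.460316; I≈-5.362210, D=e−e_prev≈-0.470140; u=3/2·(-0.460316)+1/4·(-5.362210)+3/4·(-0.470140)≈-2.383632; next y=2/5·(-0.539684)+1/4·(-2.383632)≈-0.811782
n=6: y≈-0.811782, sp=-1, e=sp−y≈-0.188218; I≈-5.550429, D=e−e_prev≈0.272097; u=3/2·(-0.188218)+1/4·(-5.550429)+3/4·0.272097≈-1.465862; next y=2/5·(-0.811782)+1/4·(-1.465862)≈-0.691178
n=7: y≈-0.691178, sp=5, e=sp−y≈5.691178; I≈0.140749, D=e−e_prev≈5.879397; u=3/2·5.691178+1/4·0.140749+3/4·5.879397≈12.981502; next y=2/5·(-0.691178)+1/4·12.981502≈2.968904
n=8: y≈2.968904, sp=5, e=sp−y≈2.031096; I≈2.171845, D=e−e_prev≈-3.660082; u=3/2·2.031096+1/4·2.171845+3/4·(-3.660082)≈0.844543; next y=2/5·2.968904+1/4·0.844543≈1.398697
n=9: y≈1.398697, sp=5, e=sp−y≈3.601303; I≈5.773147, D=e−e_prev≈1.570207; u=3/2·3.601303+1/4·5.773147+3/4·1.570207≈8.022896; next y=2/5·1.398697+1/4·8.022896≈2.565203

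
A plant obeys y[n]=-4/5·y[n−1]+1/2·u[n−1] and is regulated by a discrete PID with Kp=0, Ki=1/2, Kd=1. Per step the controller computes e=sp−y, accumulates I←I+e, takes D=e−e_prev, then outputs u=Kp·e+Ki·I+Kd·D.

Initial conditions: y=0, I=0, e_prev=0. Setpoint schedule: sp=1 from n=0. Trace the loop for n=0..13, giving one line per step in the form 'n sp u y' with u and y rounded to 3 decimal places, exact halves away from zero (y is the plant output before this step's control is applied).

(exact arithmetic carried between steps; '≈' marks a value shown rounded to 6 d.p. or computed from one; I and e_prev carry over from the previous line; the table rounds u and y to 3 d.p., halves away from zero)
n=0: y=0, sp=1, e=sp−y=1; I=1, D=e−e_prev=1; u=0·1+1/2·1+1·1=1.5; next y=-4/5·0+1/2·1.5=0.75
n=1: y=0.75, sp=1, e=sp−y=0.25; I=1.25, D=e−e_prev=-0.75; u=0·0.25+1/2·1.25+1·(-0.75)=-0.125; next y=-4/5·0.75+1/2·(-0.125)=-0.6625
n=2: y=-0.6625, sp=1, e=sp−y=1.6625; I=2.9125, D=e−e_prev=1.4125; u=0·1.6625+1/2·2.9125+1·1.4125=2.86875; next y=-4/5·(-0.6625)+1/2·2.86875=1.964375
n=3: y=1.964375, sp=1, e=sp−y=-0.964375; I=1.948125, D=e−e_prev=-2.626875; u=0·(-0.964375)+1/2·1.948125+1·(-2.626875)≈-1.652813; next y=-4/5·1.964375+1/2·(-1.652813)≈-2.397906
n=4: y≈-2.397906, sp=1, e=sp−y≈3.397906; I≈5.346031, D=e−e_prev≈4.362281; u=0·3.397906+1/2·5.346031+1·4.362281≈7.035297; next y=-4/5·(-2.397906)+1/2·7.035297≈5.435973
n=5: y≈5.435973, sp=1, e=sp−y≈-4.435973; I≈0.910058, D=e−e_prev≈-7.833880; u=0·(-4.435973)+1/2·0.910058+1·(-7.833880)≈-7.378851; next y=-4/5·5.435973+1/2·(-7.378851)≈-8.038204
n=6: y≈-8.038204, sp=1, e=sp−y≈9.038204; I≈9.948262, D=e−e_prev≈13.474178; u=0·9.038204+1/2·9.948262+1·13.474178≈18.448309; next y=-4/5·(-8.038204)+1/2·18.448309≈15.654718
n=7: y≈15.654718, sp=1, e=sp−y≈-14.654718; I≈-4.706456, D=e−e_prev≈-23.692922; u=0·(-14.654718)+1/2·(-4.706456)+1·(-23.692922)≈-26.046150; next y=-4/5·15.654718+1/2·(-26.046150)≈-25.546849
n=8: y≈-25.546849, sp=1, e=sp−y≈26.546849; I≈21.840393, D=e−e_prev≈41.201566; u=0·26.546849+1/2·21.840393+1·41.201566≈52.121763; next y=-4/5·(-25.546849)+1/2·52.121763≈46.498361
n=9: y≈46.498361, sp=1, e=sp−y≈-45.498361; I≈-23.657967, D=e−e_prev≈-72.045209; u=0·(-45.498361)+1/2·(-23.657967)+1·(-72.045209)≈-83.874193; next y=-4/5·46.498361+1/2·(-83.874193)≈-79.135785
n=10: y≈-79.135785, sp=1, e=sp−y≈80.135785; I≈56.477818, D=e−e_prev≈125.634146; u=0·80.135785+1/2·56.477818+1·125.634146≈153.873054; next y=-4/5·(-79.135785)+1/2·153.873054≈140.245155
n=11: y≈140.245155, sp=1, e=sp−y≈-139.245155; I≈-82.767338, D=e−e_prev≈-219.380940; u=0·(-139.245155)+1/2·(-82.767338)+1·(-219.380940)≈-260.764609; next y=-4/5·140.245155+1/2·(-260.764609)≈-242.578429
n=12: y≈-242.578429, sp=1, e=sp−y≈243.578429; I≈160.811091, D=e−e_prev≈382.823584; u=0·243.578429+1/2·160.811091+1·382.823584≈463.229130; next y=-4/5·(-242.578429)+1/2·463.229130≈425.677308
n=13: y≈425.677308, sp=1, e=sp−y≈-424.677308; I≈-263.866217, D=e−e_prev≈-668.255737; u=0·(-424.677308)+1/2·(-263.866217)+1·(-668.255737)≈-800.188845; next y=-4/5·425.677308+1/2·(-800.188845)≈-740.636269

0 1 1.500 0.000
1 1 -0.125 0.750
2 1 2.869 -0.663
3 1 -1.653 1.964
4 1 7.035 -2.398
5 1 -7.379 5.436
6 1 18.448 -8.038
7 1 -26.046 15.655
8 1 52.122 -25.547
9 1 -83.874 46.498
10 1 153.873 -79.136
11 1 -260.765 140.245
12 1 463.229 -242.578
13 1 -800.189 425.677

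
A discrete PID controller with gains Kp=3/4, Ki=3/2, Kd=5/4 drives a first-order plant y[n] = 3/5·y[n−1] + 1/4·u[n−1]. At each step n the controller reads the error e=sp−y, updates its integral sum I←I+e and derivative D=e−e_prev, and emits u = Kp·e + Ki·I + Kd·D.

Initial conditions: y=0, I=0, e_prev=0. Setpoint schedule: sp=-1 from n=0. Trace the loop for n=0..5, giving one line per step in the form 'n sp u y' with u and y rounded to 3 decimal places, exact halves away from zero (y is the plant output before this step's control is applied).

0 -1 -3.500 0.000
1 -1 -0.688 -0.875
2 -1 -2.592 -0.697
3 -1 -1.532 -1.066
4 -1 -2.046 -1.023
5 -1 -1.599 -1.125

(exact arithmetic carried between steps; '≈' marks a value shown rounded to 6 d.p. or computed from one; I and e_prev carry over from the previous line; the table rounds u and y to 3 d.p., halves away from zero)
n=0: y=0, sp=-1, e=sp−y=-1; I=-1, D=e−e_prev=-1; u=3/4·(-1)+3/2·(-1)+5/4·(-1)=-3.5; next y=3/5·0+1/4·(-3.5)=-0.875
n=1: y=-0.875, sp=-1, e=sp−y=-0.125; I=-1.125, D=e−e_prev=0.875; u=3/4·(-0.125)+3/2·(-1.125)+5/4·0.875=-0.6875; next y=3/5·(-0.875)+1/4·(-0.6875)=-0.696875
n=2: y=-0.696875, sp=-1, e=sp−y=-0.303125; I=-1.428125, D=e−e_prev=-0.178125; u=3/4·(-0.303125)+3/2·(-1.428125)+5/4·(-0.178125)≈-2.592188; next y=3/5·(-0.696875)+1/4·(-2.592188)≈-1.066172
n=3: y≈-1.066172, sp=-1, e=sp−y≈0.066172; I≈-1.361953, D=e−e_prev≈0.369297; u=3/4·0.066172+3/2·(-1.361953)+5/4·0.369297≈-1.531680; next y=3/5·(-1.066172)+1/4·(-1.531680)≈-1.022623
n=4: y≈-1.022623, sp=-1, e=sp−y≈0.022623; I≈-1.339330, D=e−e_prev≈-0.043549; u=3/4·0.022623+3/2·(-1.339330)+5/4·(-0.043549)≈-2.046464; next y=3/5·(-1.022623)+1/4·(-2.046464)≈-1.125190
n=5: y≈-1.125190, sp=-1, e=sp−y≈0.125190; I≈-1.214140, D=e−e_prev≈0.102567; u=3/4·0.125190+3/2·(-1.214140)+5/4·0.102567≈-1.599110; next y=3/5·(-1.125190)+1/4·(-1.599110)≈-1.074891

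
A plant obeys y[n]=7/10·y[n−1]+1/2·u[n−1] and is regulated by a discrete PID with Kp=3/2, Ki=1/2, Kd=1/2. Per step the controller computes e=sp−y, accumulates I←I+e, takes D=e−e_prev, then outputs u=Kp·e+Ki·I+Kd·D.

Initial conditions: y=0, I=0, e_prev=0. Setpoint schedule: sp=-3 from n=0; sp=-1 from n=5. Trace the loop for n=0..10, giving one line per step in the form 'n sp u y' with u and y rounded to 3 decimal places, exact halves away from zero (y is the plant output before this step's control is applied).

(exact arithmetic carried between steps; '≈' marks a value shown rounded to 6 d.p. or computed from one; I and e_prev carry over from the previous line; the table rounds u and y to 3 d.p., halves away from zero)
n=0: y=0, sp=-3, e=sp−y=-3; I=-3, D=e−e_prev=-3; u=3/2·(-3)+1/2·(-3)+1/2·(-3)=-7.5; next y=7/10·0+1/2·(-7.5)=-3.75
n=1: y=-3.75, sp=-3, e=sp−y=0.75; I=-2.25, D=e−e_prev=3.75; u=3/2·0.75+1/2·(-2.25)+1/2·3.75=1.875; next y=7/10·(-3.75)+1/2·1.875=-1.6875
n=2: y=-1.6875, sp=-3, e=sp−y=-1.3125; I=-3.5625, D=e−e_prev=-2.0625; u=3/2·(-1.3125)+1/2·(-3.5625)+1/2·(-2.0625)=-4.78125; next y=7/10·(-1.6875)+1/2·(-4.78125)=-3.571875
n=3: y=-3.571875, sp=-3, e=sp−y=0.571875; I=-2.990625, D=e−e_prev=1.884375; u=3/2·0.571875+1/2·(-2.990625)+1/2·1.884375≈0.304688; next y=7/10·(-3.571875)+1/2·0.304688≈-2.347969
n=4: y≈-2.347969, sp=-3, e=sp−y≈-0.652031; I≈-3.642656, D=e−e_prev≈-1.223906; u=3/2·(-0.652031)+1/2·(-3.642656)+1/2·(-1.223906)≈-3.411328; next y=7/10·(-2.347969)+1/2·(-3.411328)≈-3.349242
n=5: y≈-3.349242, sp=-1, e=sp−y≈2.349242; I≈-1.293414, D=e−e_prev≈3.001273; u=3/2·2.349242+1/2·(-1.293414)+1/2·3.001273≈4.377793; next y=7/10·(-3.349242)+1/2·4.377793≈-0.155573
n=6: y≈-0.155573, sp=-1, e=sp−y≈-0.844427; I≈-2.137841, D=e−e_prev≈-3.193669; u=3/2·(-0.844427)+1/2·(-2.137841)+1/2·(-3.193669)≈-3.932396; next y=7/10·(-0.155573)+1/2·(-3.932396)≈-2.075099
n=7: y≈-2.075099, sp=-1, e=sp−y≈1.075099; I≈-1.062742, D=e−e_prev≈1.919526; u=3/2·1.075099+1/2·(-1.062742)+1/2·1.919526≈2.041040; next y=7/10·(-2.075099)+1/2·2.041040≈-0.432049
n=8: y≈-0.432049, sp=-1, e=sp−y≈-0.567951; I≈-1.630693, D=e−e_prev≈-1.643050; u=3/2·(-0.567951)+1/2·(-1.630693)+1/2·(-1.643050)≈-2.488798; next y=7/10·(-0.432049)+1/2·(-2.488798)≈-1.546833
n=9: y≈-1.546833, sp=-1, e=sp−y≈0.546833; I≈-1.083860, D=e−e_prev≈1.114784; u=3/2·0.546833+1/2·(-1.083860)+1/2·1.114784≈0.835712; next y=7/10·(-1.546833)+1/2·0.835712≈-0.664927
n=10: y≈-0.664927, sp=-1, e=sp−y≈-0.335073; I≈-1.418933, D=e−e_prev≈-0.881906; u=3/2·(-0.335073)+1/2·(-1.418933)+1/2·(-0.881906)≈-1.653028; next y=7/10·(-0.664927)+1/2·(-1.653028)≈-1.291963

0 -3 -7.500 0.000
1 -3 1.875 -3.750
2 -3 -4.781 -1.688
3 -3 0.305 -3.572
4 -3 -3.411 -2.348
5 -1 4.378 -3.349
6 -1 -3.932 -0.156
7 -1 2.041 -2.075
8 -1 -2.489 -0.432
9 -1 0.836 -1.547
10 -1 -1.653 -0.665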